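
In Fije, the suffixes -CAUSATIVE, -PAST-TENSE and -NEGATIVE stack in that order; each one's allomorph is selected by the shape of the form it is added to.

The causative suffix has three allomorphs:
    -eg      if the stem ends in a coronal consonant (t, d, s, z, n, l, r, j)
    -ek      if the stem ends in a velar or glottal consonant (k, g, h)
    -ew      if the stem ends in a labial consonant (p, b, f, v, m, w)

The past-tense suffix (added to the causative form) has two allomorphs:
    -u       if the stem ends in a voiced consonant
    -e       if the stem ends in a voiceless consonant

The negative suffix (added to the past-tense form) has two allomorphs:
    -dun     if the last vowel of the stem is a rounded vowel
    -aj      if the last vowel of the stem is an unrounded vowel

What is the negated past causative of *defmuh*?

Since the final consonant of *defmuh* is /h/ (velar/glottal), it takes -ek, giving *defmuhek*.
Since the final consonant of the causative form *defmuhek* is /k/ (voiceless), it takes -e, giving *defmuheke*.
The past-tense form *defmuheke*: last vowel = /e/, an unrounded vowel → -aj → *defmuhekeaj*.

defmuhekeaj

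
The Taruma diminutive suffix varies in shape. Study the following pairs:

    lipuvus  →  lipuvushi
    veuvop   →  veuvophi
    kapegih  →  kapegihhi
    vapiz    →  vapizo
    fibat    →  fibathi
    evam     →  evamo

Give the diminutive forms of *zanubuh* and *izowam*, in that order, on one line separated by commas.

The suffix is conditioned by the final consonant: -hi when the stem ends in a voiceless consonant (*lipuvus*, *veuvop*, *kapegih*, *fibat*); -o when the stem ends in a voiced consonant (*vapiz*, *evam*).
*zanubuh* — final consonant /h/ (voiceless) → -hi → *zanubuhhi*.
The final consonant of *izowam* is /m/, which is voiced, so the suffix is -o, giving *izowamo*.

zanubuhhi, izowamo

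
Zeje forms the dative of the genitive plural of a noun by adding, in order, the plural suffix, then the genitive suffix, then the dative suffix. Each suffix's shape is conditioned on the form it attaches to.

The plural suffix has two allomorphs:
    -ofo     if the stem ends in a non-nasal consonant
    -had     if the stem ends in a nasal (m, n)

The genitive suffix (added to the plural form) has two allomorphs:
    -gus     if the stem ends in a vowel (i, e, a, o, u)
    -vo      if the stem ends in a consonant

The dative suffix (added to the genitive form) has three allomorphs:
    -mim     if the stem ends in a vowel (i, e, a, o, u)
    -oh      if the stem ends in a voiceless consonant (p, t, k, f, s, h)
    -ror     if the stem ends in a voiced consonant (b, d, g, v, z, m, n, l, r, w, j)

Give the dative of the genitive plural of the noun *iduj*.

idujofogusoh

The final consonant of *iduj* is /j/, which is non-nasal, so the plural suffix is -ofo, giving *idujofo*.
Since the final sound of the plural form *idujofo* is /o/ (a vowel), it takes -gus, giving *idujofogus*.
The genitive form *idujofogus* — final sound /s/ (a voiceless consonant) → -oh → *idujofogusoh*.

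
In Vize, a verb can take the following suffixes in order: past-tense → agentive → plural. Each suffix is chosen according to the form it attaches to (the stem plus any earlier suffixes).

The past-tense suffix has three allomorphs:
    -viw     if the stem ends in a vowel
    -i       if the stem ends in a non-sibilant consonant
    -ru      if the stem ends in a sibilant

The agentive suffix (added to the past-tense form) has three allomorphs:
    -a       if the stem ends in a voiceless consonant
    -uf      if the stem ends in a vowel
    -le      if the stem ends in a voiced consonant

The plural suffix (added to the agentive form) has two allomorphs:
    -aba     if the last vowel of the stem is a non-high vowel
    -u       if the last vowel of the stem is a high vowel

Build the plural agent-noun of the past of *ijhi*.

ijhiviwleaba

*ijhi*: final sound = /i/, a vowel → -viw → *ijhiviw*.
The past-tense form *ijhiviw* — final sound /w/ (a voiced consonant) → -le → *ijhiviwle*.
The agentive form *ijhiviwle* — last vowel /e/ (a non-high vowel) → -aba → *ijhiviwleaba*.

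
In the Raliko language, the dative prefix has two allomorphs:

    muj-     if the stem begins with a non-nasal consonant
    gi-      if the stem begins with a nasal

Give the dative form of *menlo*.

gimenlo

Since the first consonant of *menlo* is /m/ (a nasal), it takes gi-, giving *gimenlo*.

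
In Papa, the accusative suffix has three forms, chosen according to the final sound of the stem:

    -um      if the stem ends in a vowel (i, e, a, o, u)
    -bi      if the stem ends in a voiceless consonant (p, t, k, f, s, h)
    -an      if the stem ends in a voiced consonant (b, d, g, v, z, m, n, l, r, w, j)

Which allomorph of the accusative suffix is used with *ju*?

The final sound of *ju* is /u/, which is a vowel, so the suffix is -um.

-um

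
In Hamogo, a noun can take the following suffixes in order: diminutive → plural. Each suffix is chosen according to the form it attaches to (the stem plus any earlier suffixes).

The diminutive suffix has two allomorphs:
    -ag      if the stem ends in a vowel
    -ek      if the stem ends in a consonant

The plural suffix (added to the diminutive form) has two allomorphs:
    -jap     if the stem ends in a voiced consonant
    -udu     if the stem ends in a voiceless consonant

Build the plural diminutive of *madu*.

Since the final sound of *madu* is /u/ (a vowel), it takes -ag, giving *maduag*.
The final consonant of the diminutive form *maduag* is /g/, which is voiced, so the plural suffix is -jap, giving *maduagjap*.

maduagjap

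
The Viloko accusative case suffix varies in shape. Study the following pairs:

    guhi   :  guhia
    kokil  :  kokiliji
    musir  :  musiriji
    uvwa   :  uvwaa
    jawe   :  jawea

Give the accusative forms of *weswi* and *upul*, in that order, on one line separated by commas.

Looking at the final sound of each stem: -iji when the stem ends in a consonant (*kokil*, *musir*); -a when the stem ends in a vowel (*guhi*, *uvwa*, *jawe*).
*weswi*: final sound = /i/, a vowel → -a → *weswia*.
*upul*: final sound = /l/, a consonant → -iji → *upuliji*.

weswia, upuliji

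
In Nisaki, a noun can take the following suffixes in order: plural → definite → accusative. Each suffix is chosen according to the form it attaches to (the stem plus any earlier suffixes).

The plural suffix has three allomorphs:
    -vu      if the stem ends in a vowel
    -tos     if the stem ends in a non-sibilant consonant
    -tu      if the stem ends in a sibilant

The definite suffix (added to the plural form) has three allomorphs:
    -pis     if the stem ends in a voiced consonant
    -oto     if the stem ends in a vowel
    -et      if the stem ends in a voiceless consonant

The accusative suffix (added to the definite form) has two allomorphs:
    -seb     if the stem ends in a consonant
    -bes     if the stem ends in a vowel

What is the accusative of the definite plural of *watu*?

watuvuotobes

*watu* — final sound /u/ (a vowel) → -vu → *watuvu*.
The plural form *watuvu* — final sound /u/ (a vowel) → -oto → *watuvuoto*.
Since the final sound of the definite form *watuvuoto* is /o/ (a vowel), it takes -bes, giving *watuvuotobes*.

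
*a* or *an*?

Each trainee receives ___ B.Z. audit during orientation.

The indefinite article is chosen by the initial *sound* of the following word, not its spelling.
The initialism *B.Z.* is read letter by letter; the first letter, B, is pronounced /biː/, which begins with a consonant sound.
So the article is *a*: Each trainee receives a B.Z. audit during orientation.

a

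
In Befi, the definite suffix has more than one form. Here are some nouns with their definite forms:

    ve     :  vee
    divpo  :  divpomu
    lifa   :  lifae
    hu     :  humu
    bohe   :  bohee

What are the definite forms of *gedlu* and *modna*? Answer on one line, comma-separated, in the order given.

Looking at the last vowel of each stem: -mu when the last vowel of the stem is a rounded vowel (*divpo*, *hu*); -e when the last vowel of the stem is an unrounded vowel (*ve*, *lifa*, *bohe*).
The last vowel of *gedlu* is /u/, which is a rounded vowel, so the suffix is -mu, giving *gedlumu*.
*modna* — last vowel /a/ (an unrounded vowel) → -e → *modnae*.

gedlumu, modnae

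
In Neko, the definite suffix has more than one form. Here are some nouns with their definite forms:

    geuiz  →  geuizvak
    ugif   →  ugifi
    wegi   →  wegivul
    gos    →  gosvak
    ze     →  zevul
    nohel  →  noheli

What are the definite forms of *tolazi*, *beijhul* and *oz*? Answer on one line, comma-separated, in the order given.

The suffix is conditioned by the final sound: -vak when the stem ends in a sibilant (*geuiz*, *gos*); -i when the stem ends in a non-sibilant consonant (*ugif*, *nohel*); -vul when the stem ends in a vowel (*wegi*, *ze*).
Since the final sound of *tolazi* is /i/ (a vowel), it takes -vul, giving *tolazivul*.
*beijhul*: final sound = /l/, a non-sibilant consonant → -i → *beijhuli*.
Since the final sound of *oz* is /z/ (a sibilant), it takes -vak, giving *ozvak*.

tolazivul, beijhuli, ozvak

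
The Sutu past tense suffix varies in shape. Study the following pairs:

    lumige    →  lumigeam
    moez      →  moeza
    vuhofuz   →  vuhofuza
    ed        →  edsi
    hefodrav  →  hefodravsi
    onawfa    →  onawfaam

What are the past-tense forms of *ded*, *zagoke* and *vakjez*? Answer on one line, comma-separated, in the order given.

Looking at the final sound of each stem: -a when the stem ends in a sibilant (*moez*, *vuhofuz*); -si when the stem ends in a non-sibilant consonant (*ed*, *hefodrav*); -am when the stem ends in a vowel (*lumige*, *onawfa*).
*ded* — final sound /d/ (a non-sibilant consonant) → -si → *dedsi*.
The final sound of *zagoke* is /e/, which is a vowel, so the suffix is -am, giving *zagokeam*.
Since the final sound of *vakjez* is /z/ (a sibilant), it takes -a, giving *vakjeza*.

dedsi, zagokeam, vakjeza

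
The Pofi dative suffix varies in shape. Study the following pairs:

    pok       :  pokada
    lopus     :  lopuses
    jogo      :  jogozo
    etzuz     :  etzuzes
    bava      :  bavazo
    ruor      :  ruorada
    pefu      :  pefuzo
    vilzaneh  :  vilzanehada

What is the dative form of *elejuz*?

elejuzes

The alternation tracks the final sound of the stem — -es when the stem ends in a sibilant (*lopus*, *etzuz*); -ada when the stem ends in a non-sibilant consonant (*pok*, *ruor*, *vilzaneh*); -zo when the stem ends in a vowel (*jogo*, *bava*, *pefu*).
Since the final sound of *elejuz* is /z/ (a sibilant), it takes -es, giving *elejuzes*.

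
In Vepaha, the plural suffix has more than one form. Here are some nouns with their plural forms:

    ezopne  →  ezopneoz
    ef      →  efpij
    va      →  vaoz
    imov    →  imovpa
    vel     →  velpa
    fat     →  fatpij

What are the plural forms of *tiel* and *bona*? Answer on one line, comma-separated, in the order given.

The alternation tracks the final sound of the stem — -pij when the stem ends in a voiceless consonant (*ef*, *fat*); -pa when the stem ends in a voiced consonant (*imov*, *vel*); -oz when the stem ends in a vowel (*ezopne*, *va*).
Since the final sound of *tiel* is /l/ (a voiced consonant), it takes -pa, giving *tielpa*.
The final sound of *bona* is /a/, which is a vowel, so the suffix is -oz, giving *bonaoz*.

tielpa, bonaoz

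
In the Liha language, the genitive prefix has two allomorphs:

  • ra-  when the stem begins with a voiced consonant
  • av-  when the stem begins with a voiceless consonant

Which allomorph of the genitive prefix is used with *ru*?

ra-

The first consonant of *ru* is /r/, which is voiced, so the prefix is ra-.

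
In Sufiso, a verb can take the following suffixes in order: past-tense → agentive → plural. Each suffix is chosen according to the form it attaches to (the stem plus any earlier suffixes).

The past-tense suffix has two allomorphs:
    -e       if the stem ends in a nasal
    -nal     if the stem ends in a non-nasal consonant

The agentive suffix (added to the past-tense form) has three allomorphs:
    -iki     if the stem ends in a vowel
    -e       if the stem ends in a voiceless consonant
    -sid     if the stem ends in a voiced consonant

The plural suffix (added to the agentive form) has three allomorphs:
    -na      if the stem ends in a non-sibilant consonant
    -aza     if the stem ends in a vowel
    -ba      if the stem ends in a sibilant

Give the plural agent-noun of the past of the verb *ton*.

*ton*: final consonant = /n/, a nasal → -e → *tone*.
The past-tense form *tone*: final sound = /e/, a vowel → -iki → *toneiki*.
The agentive form *toneiki*: final sound = /i/, a vowel → -aza → *toneikiaza*.

toneikiaza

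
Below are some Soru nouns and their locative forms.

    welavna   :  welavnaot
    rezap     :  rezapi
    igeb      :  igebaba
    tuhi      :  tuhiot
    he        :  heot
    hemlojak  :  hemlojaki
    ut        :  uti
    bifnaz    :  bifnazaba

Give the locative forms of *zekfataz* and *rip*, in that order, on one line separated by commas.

Looking at the final sound of each stem: -i when the stem ends in a voiceless consonant (*rezap*, *hemlojak*, *ut*); -aba when the stem ends in a voiced consonant (*igeb*, *bifnaz*); -ot when the stem ends in a vowel (*welavna*, *tuhi*, *he*).
*zekfataz* — final sound /z/ (a voiced consonant) → -aba → *zekfatazaba*.
Since the final sound of *rip* is /p/ (a voiceless consonant), it takes -i, giving *ripi*.

zekfatazaba, ripi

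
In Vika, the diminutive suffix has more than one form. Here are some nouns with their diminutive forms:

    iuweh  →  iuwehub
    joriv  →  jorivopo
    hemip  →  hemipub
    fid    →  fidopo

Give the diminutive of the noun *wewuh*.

The alternation tracks the final consonant of the stem — -ub when the stem ends in a voiceless consonant (*iuweh*, *hemip*); -opo when the stem ends in a voiced consonant (*joriv*, *fid*).
*wewuh*: final consonant = /h/, voiceless → -ub → *wewuhub*.

wewuhub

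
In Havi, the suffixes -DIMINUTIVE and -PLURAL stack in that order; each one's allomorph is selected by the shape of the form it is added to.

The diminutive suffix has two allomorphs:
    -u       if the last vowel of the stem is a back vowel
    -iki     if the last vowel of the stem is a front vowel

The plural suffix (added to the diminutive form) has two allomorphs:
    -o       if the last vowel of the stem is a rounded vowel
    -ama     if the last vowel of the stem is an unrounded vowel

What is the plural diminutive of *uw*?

uwuo

*uw*: last vowel = /u/, a back vowel → -u → *uwu*.
The last vowel of the diminutive form *uwu* is /u/, which is a rounded vowel, so the plural suffix is -o, giving *uwuo*.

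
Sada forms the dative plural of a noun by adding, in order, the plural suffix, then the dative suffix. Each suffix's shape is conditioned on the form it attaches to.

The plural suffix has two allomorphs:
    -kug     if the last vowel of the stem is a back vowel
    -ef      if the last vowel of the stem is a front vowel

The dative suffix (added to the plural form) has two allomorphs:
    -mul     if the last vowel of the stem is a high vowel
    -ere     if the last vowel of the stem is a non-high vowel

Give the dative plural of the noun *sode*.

sodeefere

Since the last vowel of *sode* is /e/ (a front vowel), it takes -ef, giving *sodeef*.
The plural form *sodeef*: last vowel = /e/, a non-high vowel → -ere → *sodeefere*.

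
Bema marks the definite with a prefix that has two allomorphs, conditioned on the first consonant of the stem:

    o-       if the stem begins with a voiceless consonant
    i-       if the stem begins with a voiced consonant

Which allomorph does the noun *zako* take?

The first consonant of *zako* is /z/, which is voiced, so the prefix is i-.

i-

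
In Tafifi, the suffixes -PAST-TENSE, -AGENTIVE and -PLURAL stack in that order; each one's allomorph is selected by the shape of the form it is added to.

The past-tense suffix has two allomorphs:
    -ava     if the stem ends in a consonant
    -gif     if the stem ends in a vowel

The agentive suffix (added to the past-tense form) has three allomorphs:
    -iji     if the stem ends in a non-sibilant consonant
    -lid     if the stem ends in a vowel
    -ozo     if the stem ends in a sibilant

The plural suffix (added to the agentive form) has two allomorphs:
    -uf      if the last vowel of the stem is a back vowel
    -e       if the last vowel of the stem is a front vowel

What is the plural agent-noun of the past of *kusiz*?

The final sound of *kusiz* is /z/, which is a consonant, so the past-tense suffix is -ava, giving *kusizava*.
Since the final sound of the past-tense form *kusizava* is /a/ (a vowel), it takes -lid, giving *kusizavalid*.
The last vowel of the agentive form *kusizavalid* is /i/, which is a front vowel, so the plural suffix is -e, giving *kusizavalide*.

kusizavalide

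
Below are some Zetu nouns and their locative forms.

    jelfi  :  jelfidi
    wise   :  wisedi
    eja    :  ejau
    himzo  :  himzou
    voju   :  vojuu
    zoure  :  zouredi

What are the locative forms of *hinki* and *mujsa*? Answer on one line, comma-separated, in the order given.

The suffix is conditioned by the last vowel: -di when the last vowel of the stem is a front vowel (*jelfi*, *wise*, *zoure*); -u when the last vowel of the stem is a back vowel (*eja*, *himzo*, *voju*).
*hinki*: last vowel = /i/, a front vowel → -di → *hinkidi*.
*mujsa*: last vowel = /a/, a back vowel → -u → *mujsau*.

hinkidi, mujsau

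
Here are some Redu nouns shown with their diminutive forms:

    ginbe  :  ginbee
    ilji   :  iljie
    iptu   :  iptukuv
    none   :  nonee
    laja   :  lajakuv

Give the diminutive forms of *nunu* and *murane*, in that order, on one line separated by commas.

The suffix is conditioned by the last vowel: -e when the last vowel of the stem is a front vowel (*ginbe*, *ilji*, *none*); -kuv when the last vowel of the stem is a back vowel (*iptu*, *laja*).
Since the last vowel of *nunu* is /u/ (a back vowel), it takes -kuv, giving *nunukuv*.
Since the last vowel of *murane* is /e/ (a front vowel), it takes -e, giving *muranee*.

nunukuv, muranee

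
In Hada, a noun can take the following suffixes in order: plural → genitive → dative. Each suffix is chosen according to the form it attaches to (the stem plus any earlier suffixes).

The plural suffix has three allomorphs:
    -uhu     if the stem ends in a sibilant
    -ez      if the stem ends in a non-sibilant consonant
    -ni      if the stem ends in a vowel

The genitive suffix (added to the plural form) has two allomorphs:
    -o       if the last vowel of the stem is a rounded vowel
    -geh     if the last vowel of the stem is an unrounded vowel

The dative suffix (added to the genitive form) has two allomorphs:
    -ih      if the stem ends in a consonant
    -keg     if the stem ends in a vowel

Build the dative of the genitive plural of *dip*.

The final sound of *dip* is /p/, which is a non-sibilant consonant, so the plural suffix is -ez, giving *dipez*.
The plural form *dipez*: last vowel = /e/, an unrounded vowel → -geh → *dipezgeh*.
The genitive form *dipezgeh*: final sound = /h/, a consonant → -ih → *dipezgehih*.

dipezgehih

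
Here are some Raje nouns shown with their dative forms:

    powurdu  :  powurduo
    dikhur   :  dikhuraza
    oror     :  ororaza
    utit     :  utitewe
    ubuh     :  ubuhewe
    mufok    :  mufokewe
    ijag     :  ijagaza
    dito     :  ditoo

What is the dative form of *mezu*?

mezuo

The suffix is conditioned by the final sound: -ewe when the stem ends in a voiceless consonant (*utit*, *ubuh*, *mufok*); -aza when the stem ends in a voiced consonant (*dikhur*, *oror*, *ijag*); -o when the stem ends in a vowel (*powurdu*, *dito*).
*mezu* — final sound /u/ (a vowel) → -o → *mezuo*.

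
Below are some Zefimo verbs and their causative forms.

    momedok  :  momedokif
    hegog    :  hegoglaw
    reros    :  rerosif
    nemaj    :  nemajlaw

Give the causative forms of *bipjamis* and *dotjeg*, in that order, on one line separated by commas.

bipjamisif, dotjeglaw

The alternation tracks the final consonant of the stem — -if when the stem ends in a voiceless consonant (*momedok*, *reros*); -law when the stem ends in a voiced consonant (*hegog*, *nemaj*).
*bipjamis* — final consonant /s/ (voiceless) → -if → *bipjamisif*.
Since the final consonant of *dotjeg* is /g/ (voiced), it takes -law, giving *dotjeglaw*.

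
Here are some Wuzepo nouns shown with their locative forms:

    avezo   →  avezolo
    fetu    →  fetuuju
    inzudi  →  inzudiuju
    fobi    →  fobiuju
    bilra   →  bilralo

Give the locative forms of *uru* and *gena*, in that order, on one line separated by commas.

uruuju, genalo

Looking at the last vowel of each stem: -uju when the last vowel of the stem is a high vowel (*fetu*, *inzudi*, *fobi*); -lo when the last vowel of the stem is a non-high vowel (*avezo*, *bilra*).
*uru* — last vowel /u/ (a high vowel) → -uju → *uruuju*.
*gena*: last vowel = /a/, a non-high vowel → -lo → *genalo*.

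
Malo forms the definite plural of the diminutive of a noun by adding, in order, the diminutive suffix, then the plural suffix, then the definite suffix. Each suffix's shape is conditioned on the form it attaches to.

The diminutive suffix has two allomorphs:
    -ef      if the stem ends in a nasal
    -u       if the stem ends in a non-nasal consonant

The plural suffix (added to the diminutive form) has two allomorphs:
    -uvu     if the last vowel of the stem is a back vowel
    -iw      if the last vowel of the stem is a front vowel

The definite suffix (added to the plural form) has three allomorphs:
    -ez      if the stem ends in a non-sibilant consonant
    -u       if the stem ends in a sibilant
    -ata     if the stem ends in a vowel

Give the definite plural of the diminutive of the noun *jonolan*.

*jonolan*: final consonant = /n/, a nasal → -ef → *jonolanef*.
The diminutive form *jonolanef* — last vowel /e/ (a front vowel) → -iw → *jonolanefiw*.
The final sound of the plural form *jonolanefiw* is /w/, which is a non-sibilant consonant, so the definite suffix is -ez, giving *jonolanefiwez*.

jonolanefiwez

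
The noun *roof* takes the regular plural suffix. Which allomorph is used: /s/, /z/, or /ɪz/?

The stem *roof* ends in a voiceless non-sibilant consonant.
The plural suffix surfaces as /ɪz/ after sibilants, /s/ after other voiceless consonants, and /z/ after other voiced sounds.
So the plural -s on *roof* is pronounced /s/.

/s/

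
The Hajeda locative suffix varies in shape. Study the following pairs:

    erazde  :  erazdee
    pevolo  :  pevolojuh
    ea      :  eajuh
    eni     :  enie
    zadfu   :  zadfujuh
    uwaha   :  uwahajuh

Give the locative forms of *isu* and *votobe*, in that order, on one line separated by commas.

isujuh, votobee

The alternation tracks the last vowel of the stem — -e when the last vowel of the stem is a front vowel (*erazde*, *eni*); -juh when the last vowel of the stem is a back vowel (*pevolo*, *ea*, *zadfu*, *uwaha*).
Since the last vowel of *isu* is /u/ (a back vowel), it takes -juh, giving *isujuh*.
The last vowel of *votobe* is /e/, which is a front vowel, so the suffix is -e, giving *votobee*.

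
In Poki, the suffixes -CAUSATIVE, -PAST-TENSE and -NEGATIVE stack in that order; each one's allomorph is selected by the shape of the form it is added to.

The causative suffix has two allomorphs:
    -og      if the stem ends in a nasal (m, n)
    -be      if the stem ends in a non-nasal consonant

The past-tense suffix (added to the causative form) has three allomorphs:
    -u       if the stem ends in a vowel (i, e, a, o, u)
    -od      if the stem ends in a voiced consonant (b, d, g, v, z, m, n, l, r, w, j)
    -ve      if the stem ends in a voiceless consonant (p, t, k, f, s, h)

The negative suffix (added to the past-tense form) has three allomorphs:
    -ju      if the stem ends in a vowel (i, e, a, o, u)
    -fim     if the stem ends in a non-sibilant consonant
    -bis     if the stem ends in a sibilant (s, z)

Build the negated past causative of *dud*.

*dud*: final consonant = /d/, non-nasal → -be → *dudbe*.
The causative form *dudbe*: final sound = /e/, a vowel → -u → *dudbeu*.
The past-tense form *dudbeu* — final sound /u/ (a vowel) → -ju → *dudbeuju*.

dudbeuju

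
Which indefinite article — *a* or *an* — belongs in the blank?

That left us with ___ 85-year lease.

The indefinite article is chosen by the initial *sound* of the following word, not its spelling.
The number *85* is spoken "eighty-…", beginning with /ˈeɪti/ — a vowel sound.
So the article is *an*: That left us with an 85-year lease.

an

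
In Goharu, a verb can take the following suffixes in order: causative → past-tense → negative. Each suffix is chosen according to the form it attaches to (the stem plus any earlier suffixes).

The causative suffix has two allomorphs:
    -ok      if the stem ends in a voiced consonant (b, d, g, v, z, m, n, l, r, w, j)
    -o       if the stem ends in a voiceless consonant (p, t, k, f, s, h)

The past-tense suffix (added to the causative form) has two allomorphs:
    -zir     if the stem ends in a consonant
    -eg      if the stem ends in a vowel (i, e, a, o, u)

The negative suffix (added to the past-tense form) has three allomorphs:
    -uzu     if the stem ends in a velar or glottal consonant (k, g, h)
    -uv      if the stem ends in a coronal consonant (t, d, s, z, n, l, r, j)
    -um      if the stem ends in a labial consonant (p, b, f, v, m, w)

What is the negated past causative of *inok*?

inokoeguzu

The final consonant of *inok* is /k/, which is voiceless, so the causative suffix is -o, giving *inoko*.
Since the final sound of the causative form *inoko* is /o/ (a vowel), it takes -eg, giving *inokoeg*.
The past-tense form *inokoeg*: final consonant = /g/, velar/glottal → -uzu → *inokoeguzu*.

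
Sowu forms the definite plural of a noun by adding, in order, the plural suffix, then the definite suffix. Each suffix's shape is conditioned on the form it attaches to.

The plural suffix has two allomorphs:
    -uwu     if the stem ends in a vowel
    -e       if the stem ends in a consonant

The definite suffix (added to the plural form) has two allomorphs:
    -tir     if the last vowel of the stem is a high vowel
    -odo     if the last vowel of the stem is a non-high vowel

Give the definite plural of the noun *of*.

*of*: final sound = /f/, a consonant → -e → *ofe*.
The plural form *ofe*: last vowel = /e/, a non-high vowel → -odo → *ofeodo*.

ofeodo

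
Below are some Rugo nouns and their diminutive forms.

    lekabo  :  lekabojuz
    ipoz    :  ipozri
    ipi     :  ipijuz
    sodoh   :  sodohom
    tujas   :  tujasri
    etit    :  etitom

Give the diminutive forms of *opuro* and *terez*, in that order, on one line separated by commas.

opurojuz, terezri

The suffix is conditioned by the final sound: -ri when the stem ends in a sibilant (*ipoz*, *tujas*); -om when the stem ends in a non-sibilant consonant (*sodoh*, *etit*); -juz when the stem ends in a vowel (*lekabo*, *ipi*).
*opuro*: final sound = /o/, a vowel → -juz → *opurojuz*.
*terez* — final sound /z/ (a sibilant) → -ri → *terezri*.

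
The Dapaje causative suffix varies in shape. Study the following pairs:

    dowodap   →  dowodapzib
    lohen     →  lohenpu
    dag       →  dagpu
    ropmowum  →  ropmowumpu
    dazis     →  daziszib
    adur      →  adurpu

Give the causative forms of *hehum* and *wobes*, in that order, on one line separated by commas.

hehumpu, wobeszib

The alternation tracks the final consonant of the stem — -zib when the stem ends in a voiceless consonant (*dowodap*, *dazis*); -pu when the stem ends in a voiced consonant (*lohen*, *dag*, *ropmowum*, *adur*).
*hehum*: final consonant = /m/, voiced → -pu → *hehumpu*.
*wobes* — final consonant /s/ (voiceless) → -zib → *wobeszib*.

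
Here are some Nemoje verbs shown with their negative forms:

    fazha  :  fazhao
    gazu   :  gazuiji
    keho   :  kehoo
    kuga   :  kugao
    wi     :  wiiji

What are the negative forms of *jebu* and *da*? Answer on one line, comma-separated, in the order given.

jebuiji, dao

The pattern is height harmony: -iji when the last vowel of the stem is a high vowel (*gazu*, *wi*); -o when the last vowel of the stem is a non-high vowel (*fazha*, *keho*, *kuga*).
*jebu*: last vowel = /u/, a high vowel → -iji → *jebuiji*.
*da*: last vowel = /a/, a non-high vowel → -o → *dao*.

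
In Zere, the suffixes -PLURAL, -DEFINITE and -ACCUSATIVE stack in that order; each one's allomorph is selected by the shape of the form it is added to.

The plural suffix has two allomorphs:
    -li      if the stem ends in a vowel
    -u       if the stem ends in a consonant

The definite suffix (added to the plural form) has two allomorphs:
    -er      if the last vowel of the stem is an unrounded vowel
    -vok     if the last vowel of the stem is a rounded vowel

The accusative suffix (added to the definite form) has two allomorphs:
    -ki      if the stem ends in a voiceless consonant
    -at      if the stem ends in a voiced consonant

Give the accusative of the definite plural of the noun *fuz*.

*fuz* — final sound /z/ (a consonant) → -u → *fuzu*.
The plural form *fuzu* — last vowel /u/ (a rounded vowel) → -vok → *fuzuvok*.
Since the final consonant of the definite form *fuzuvok* is /k/ (voiceless), it takes -ki, giving *fuzuvokki*.

fuzuvokki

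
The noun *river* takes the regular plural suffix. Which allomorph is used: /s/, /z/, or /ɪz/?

/z/

The stem *river* ends in a voiced non-sibilant sound.
The plural suffix surfaces as /ɪz/ after sibilants, /s/ after other voiceless consonants, and /z/ after other voiced sounds.
So the plural -s on *river* is pronounced /z/.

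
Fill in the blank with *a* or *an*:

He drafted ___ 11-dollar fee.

an

The indefinite article is chosen by the initial *sound* of the following word, not its spelling.
The number *11* is spoken "eleven", beginning with /ɪˈlɛvən/ — a vowel sound.
So the article is *an*: He drafted an 11-dollar fee.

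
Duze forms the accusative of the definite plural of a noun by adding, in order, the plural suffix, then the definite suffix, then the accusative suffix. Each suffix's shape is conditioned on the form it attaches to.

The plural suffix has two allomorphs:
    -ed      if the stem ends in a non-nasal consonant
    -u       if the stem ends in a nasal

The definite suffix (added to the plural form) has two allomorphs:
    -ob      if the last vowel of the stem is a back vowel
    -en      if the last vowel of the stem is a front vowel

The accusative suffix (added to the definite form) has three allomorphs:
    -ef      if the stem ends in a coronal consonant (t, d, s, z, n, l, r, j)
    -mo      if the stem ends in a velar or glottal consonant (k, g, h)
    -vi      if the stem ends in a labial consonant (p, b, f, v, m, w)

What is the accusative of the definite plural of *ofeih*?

ofeihedenef

The final consonant of *ofeih* is /h/, which is non-nasal, so the plural suffix is -ed, giving *ofeihed*.
Since the last vowel of the plural form *ofeihed* is /e/ (a front vowel), it takes -en, giving *ofeiheden*.
The final consonant of the definite form *ofeiheden* is /n/, which is coronal, so the accusative suffix is -ef, giving *ofeihedenef*.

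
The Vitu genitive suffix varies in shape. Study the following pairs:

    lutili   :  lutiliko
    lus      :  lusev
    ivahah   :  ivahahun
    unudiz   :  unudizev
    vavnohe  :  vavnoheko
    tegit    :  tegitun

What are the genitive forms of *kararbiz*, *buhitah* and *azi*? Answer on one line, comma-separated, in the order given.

The pattern is sibilance of the final sound: -ev when the stem ends in a sibilant (*lus*, *unudiz*); -un when the stem ends in a non-sibilant consonant (*ivahah*, *tegit*); -ko when the stem ends in a vowel (*lutili*, *vavnohe*).
*kararbiz*: final sound = /z/, a sibilant → -ev → *kararbizev*.
The final sound of *buhitah* is /h/, which is a non-sibilant consonant, so the suffix is -un, giving *buhitahun*.
*azi*: final sound = /i/, a vowel → -ko → *aziko*.

kararbizev, buhitahun, aziko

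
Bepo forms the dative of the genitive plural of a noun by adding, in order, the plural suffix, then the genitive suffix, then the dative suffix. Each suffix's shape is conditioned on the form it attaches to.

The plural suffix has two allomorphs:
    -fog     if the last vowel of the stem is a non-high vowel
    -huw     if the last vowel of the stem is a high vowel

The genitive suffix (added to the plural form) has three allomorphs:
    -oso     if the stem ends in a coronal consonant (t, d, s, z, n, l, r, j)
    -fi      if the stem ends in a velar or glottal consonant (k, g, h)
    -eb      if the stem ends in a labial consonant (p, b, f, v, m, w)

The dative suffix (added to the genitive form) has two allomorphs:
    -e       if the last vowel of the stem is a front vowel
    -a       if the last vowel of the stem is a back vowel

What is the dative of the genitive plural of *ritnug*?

ritnughuwebe

*ritnug*: last vowel = /u/, a high vowel → -huw → *ritnughuw*.
The plural form *ritnughuw*: final consonant = /w/, labial → -eb → *ritnughuweb*.
The genitive form *ritnughuweb*: last vowel = /e/, a front vowel → -e → *ritnughuwebe*.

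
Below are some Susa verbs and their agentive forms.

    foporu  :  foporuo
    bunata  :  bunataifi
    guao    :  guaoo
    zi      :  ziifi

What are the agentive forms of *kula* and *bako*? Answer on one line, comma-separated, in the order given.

kulaifi, bakoo

The pattern is rounding harmony: -o when the last vowel of the stem is a rounded vowel (*foporu*, *guao*); -ifi when the last vowel of the stem is an unrounded vowel (*bunata*, *zi*).
*kula*: last vowel = /a/, an unrounded vowel → -ifi → *kulaifi*.
The last vowel of *bako* is /o/, which is a rounded vowel, so the suffix is -o, giving *bakoo*.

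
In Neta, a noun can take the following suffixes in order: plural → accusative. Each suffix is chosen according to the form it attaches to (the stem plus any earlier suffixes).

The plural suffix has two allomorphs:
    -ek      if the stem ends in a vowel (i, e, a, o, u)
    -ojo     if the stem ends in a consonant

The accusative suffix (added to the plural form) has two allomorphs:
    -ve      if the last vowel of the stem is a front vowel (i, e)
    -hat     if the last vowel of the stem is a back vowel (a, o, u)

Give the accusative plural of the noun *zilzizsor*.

The final sound of *zilzizsor* is /r/, which is a consonant, so the plural suffix is -ojo, giving *zilzizsorojo*.
The plural form *zilzizsorojo*: last vowel = /o/, a back vowel → -hat → *zilzizsorojohat*.

zilzizsorojohat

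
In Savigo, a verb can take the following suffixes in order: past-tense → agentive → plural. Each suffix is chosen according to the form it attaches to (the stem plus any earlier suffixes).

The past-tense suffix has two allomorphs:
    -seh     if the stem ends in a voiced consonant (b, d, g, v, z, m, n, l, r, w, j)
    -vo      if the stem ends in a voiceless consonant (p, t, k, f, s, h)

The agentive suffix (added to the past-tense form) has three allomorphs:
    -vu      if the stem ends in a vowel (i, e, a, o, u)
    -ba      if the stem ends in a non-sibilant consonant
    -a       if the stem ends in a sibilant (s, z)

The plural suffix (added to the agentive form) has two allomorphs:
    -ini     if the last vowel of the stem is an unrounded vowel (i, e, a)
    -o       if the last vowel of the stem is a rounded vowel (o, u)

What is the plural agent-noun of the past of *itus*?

*itus*: final consonant = /s/, voiceless → -vo → *itusvo*.
The past-tense form *itusvo* — final sound /o/ (a vowel) → -vu → *itusvovu*.
The agentive form *itusvovu* — last vowel /u/ (a rounded vowel) → -o → *itusvovuo*.

itusvovuo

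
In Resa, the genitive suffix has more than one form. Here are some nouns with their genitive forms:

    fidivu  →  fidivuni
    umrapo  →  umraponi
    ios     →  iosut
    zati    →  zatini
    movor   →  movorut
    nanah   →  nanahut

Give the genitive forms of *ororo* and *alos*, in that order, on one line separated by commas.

ororoni, alosut

The alternation tracks the final sound of the stem — -ut when the stem ends in a consonant (*ios*, *movor*, *nanah*); -ni when the stem ends in a vowel (*fidivu*, *umrapo*, *zati*).
*ororo* — final sound /o/ (a vowel) → -ni → *ororoni*.
Since the final sound of *alos* is /s/ (a consonant), it takes -ut, giving *alosut*.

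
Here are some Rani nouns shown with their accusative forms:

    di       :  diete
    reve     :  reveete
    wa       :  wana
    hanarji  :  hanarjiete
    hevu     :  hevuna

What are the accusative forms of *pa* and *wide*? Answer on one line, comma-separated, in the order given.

The alternation tracks the last vowel of the stem — -ete when the last vowel of the stem is a front vowel (*di*, *reve*, *hanarji*); -na when the last vowel of the stem is a back vowel (*wa*, *hevu*).
*pa* — last vowel /a/ (a back vowel) → -na → *pana*.
The last vowel of *wide* is /e/, which is a front vowel, so the suffix is -ete, giving *wideete*.

pana, wideete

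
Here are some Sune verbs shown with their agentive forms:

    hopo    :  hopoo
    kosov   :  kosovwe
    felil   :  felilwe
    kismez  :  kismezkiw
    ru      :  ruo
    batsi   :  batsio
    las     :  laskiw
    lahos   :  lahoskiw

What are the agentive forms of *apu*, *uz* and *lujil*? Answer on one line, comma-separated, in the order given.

apuo, uzkiw, lujilwe

The suffix is conditioned by the final sound: -kiw when the stem ends in a sibilant (*kismez*, *las*, *lahos*); -we when the stem ends in a non-sibilant consonant (*kosov*, *felil*); -o when the stem ends in a vowel (*hopo*, *ru*, *batsi*).
The final sound of *apu* is /u/, which is a vowel, so the suffix is -o, giving *apuo*.
Since the final sound of *uz* is /z/ (a sibilant), it takes -kiw, giving *uzkiw*.
*lujil*: final sound = /l/, a non-sibilant consonant → -we → *lujilwe*.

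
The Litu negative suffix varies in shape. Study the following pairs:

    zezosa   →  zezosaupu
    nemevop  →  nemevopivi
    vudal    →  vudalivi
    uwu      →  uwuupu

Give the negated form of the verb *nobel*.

The suffix is conditioned by the final sound: -ivi when the stem ends in a consonant (*nemevop*, *vudal*); -upu when the stem ends in a vowel (*zezosa*, *uwu*).
The final sound of *nobel* is /l/, which is a consonant, so the suffix is -ivi, giving *nobelivi*.

nobelivi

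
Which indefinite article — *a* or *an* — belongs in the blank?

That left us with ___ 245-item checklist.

a

The indefinite article is chosen by the initial *sound* of the following word, not its spelling.
The number *245* is spoken "two hundred …", beginning with /tuː/ — a consonant sound.
So the article is *a*: That left us with a 245-item checklist.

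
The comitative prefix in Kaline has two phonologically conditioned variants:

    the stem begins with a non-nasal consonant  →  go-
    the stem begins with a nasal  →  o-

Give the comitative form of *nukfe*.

onukfe

*nukfe*: first consonant = /n/, a nasal → o- → *onukfe*.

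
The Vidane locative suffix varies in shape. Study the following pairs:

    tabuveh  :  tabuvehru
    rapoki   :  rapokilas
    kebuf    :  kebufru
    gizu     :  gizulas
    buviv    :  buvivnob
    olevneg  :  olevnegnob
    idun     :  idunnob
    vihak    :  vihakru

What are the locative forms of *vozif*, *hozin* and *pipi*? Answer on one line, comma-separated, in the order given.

The pattern is voicing of the final sound: -ru when the stem ends in a voiceless consonant (*tabuveh*, *kebuf*, *vihak*); -nob when the stem ends in a voiced consonant (*buviv*, *olevneg*, *idun*); -las when the stem ends in a vowel (*rapoki*, *gizu*).
Since the final sound of *vozif* is /f/ (a voiceless consonant), it takes -ru, giving *vozifru*.
Since the final sound of *hozin* is /n/ (a voiced consonant), it takes -nob, giving *hozinnob*.
*pipi*: final sound = /i/, a vowel → -las → *pipilas*.

vozifru, hozinnob, pipilas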